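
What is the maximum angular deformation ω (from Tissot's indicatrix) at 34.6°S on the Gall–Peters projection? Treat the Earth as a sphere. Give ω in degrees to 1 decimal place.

17.3°

The Gall–Peters projection is cylindrical equal-area with φ₀ = 45°. A cylindrical equal-area projection with standard parallel φ₀ has meridian scale h = cos φ / cos φ₀ and parallel scale k = cos φ₀ / cos φ (so areas are preserved, h·k = 1).
At 34.6°: h = 1.164, k = 0.8590; principal scales a = 1.164, b = 0.8590.
sin(ω/2) = (a − b)/(a + b) = 0.3051/2.023 = 0.1508, so ω = 2 arcsin(0.1508) ≈ 17.3°.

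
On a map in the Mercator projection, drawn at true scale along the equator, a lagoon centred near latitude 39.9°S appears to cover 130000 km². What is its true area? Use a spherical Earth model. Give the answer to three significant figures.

76500 km²

Mercator is conformal, so the point scale is isotropic: h = k = sec φ = 1/cos φ.
Areal scale = k² = sec²φ = 1/cos²(39.9°) = 1/0.7672² = 1.699.
True area = apparent / (areal scale) = 130000 / 1.699 ≈ 76500 km².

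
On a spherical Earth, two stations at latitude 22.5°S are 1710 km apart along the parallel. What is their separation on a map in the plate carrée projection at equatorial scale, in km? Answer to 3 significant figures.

In the plate carrée (x = Rλ, y = Rφ), meridians are true-scale (h = 1) and parallels are stretched by k = sec φ.
Along the parallel, k = sec 22.5° = 1/0.9239 = 1.082.
Map distance = 1710 × 1.082 ≈ 1850 km.

1850 km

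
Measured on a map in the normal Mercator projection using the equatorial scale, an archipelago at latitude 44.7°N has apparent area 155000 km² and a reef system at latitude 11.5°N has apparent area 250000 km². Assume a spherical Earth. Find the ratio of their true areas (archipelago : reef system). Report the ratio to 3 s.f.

0.326

Mercator's areal exaggeration is sec²φ; hence true area = (apparent area) · cos²φ.
True area of archipelago: 155000 × cos²(44.7°) = 155000 × 0.5052 = 78310 km².
True area of reef system: 250000 × cos²(11.5°) = 250000 × 0.9603 = 240100 km².
Ratio = 78310 / 240100 ≈ 0.326.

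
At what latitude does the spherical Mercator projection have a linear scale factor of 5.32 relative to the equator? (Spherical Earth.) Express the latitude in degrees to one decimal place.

79.2°

Mercator scale is k = sec φ = 1/cos φ.
1/cos φ = 5.32  ⇒  cos φ = 0.1880  ⇒  φ = arccos(0.1880) ≈ 79.2°.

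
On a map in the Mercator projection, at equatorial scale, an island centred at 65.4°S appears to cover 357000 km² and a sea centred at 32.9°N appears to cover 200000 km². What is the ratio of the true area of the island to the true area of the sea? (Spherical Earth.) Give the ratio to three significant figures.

On Mercator the areal scale is sec²φ, so true area = apparent × cos²φ.
True area of island: 357000 × cos²(65.4°) = 357000 × 0.1733 = 61860 km².
True area of sea: 200000 × cos²(32.9°) = 200000 × 0.7050 = 141000 km².
Ratio = 61860 / 141000 ≈ 0.439.

0.439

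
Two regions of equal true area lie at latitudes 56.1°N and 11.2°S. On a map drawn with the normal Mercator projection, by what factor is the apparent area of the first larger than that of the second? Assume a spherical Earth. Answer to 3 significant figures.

Mercator is conformal with k = sec φ, so areal scale = k² = sec²φ.
At 56.1°: sec²(56.1°) = 1/0.5577² = 3.215.
At 11.2°: sec²(11.2°) = 1/0.9810² = 1.039.
Ratio = 3.215/1.039 = cos²(11.2°)/cos²(56.1°) ≈ 3.09.

3.09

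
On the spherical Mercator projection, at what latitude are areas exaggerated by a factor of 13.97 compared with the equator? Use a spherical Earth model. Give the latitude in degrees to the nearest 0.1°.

Mercator areal scale is sec²φ.
sec²φ = 13.97  ⇒  cos²φ = 0.07158  ⇒  cos φ = 0.2675.
φ = arccos(0.2675) ≈ 74.5°.

74.5°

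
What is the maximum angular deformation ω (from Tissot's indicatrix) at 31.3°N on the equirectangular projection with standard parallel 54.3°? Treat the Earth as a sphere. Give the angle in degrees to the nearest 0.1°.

21.7°

In the equirectangular projection with standard parallel φ₀ = 54.3° (x = Rλ cos φ₀, y = Rφ), meridians are true-scale (h = 1) and the parallel scale is k = cos φ₀ / cos φ.
At 31.3°: h = 1.000, k = 0.6829; principal scales a = 1.000, b = 0.6829.
sin(ω/2) = (a − b)/(a + b) = 0.3171/1.683 = 0.1884, so ω = 2 arcsin(0.1884) ≈ 21.7°.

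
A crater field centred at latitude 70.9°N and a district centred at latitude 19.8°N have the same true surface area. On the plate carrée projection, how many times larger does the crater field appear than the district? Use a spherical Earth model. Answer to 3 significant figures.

Plate carrée maps x = Rλ, y = Rφ. The meridian scale is h = 1 and the parallel scale is k = 1/cos φ = sec φ.
Areal scale at 70.9°: h·k = 1.000 × 3.056 = 3.056.
Areal scale at 19.8°: h·k = 1.000 × 1.063 = 1.063.
Ratio = 3.056/1.063 ≈ 2.88.

2.88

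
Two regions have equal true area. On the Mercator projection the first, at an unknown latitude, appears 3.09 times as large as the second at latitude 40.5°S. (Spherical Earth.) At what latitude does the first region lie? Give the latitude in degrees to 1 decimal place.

64.4°

For equal true areas on Mercator, apparent areas scale as sec²φ, so the ratio is cos²φ₂ / cos²φ₁.
cos²φ₂ / cos²φ₁ = 3.09  ⇒  cos φ₁ = cos 40.5° / √3.09 = 0.7604/1.758 = 0.4326.
φ₁ = arccos(0.4326) ≈ 64.4°.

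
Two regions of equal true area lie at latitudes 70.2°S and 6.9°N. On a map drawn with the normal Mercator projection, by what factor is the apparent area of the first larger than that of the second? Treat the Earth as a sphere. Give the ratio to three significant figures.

8.59

On Mercator, area is exaggerated by sec²φ = 1/cos²φ.
At 70.2°: sec²(70.2°) = 1/0.3387² = 8.715.
At 6.9°: sec²(6.9°) = 1/0.9928² = 1.015.
Ratio = 8.715/1.015 = cos²(6.9°)/cos²(70.2°) ≈ 8.59.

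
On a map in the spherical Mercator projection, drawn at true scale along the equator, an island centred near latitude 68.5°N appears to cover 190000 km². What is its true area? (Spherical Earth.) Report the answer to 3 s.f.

The Mercator projection is conformal; its linear scale factor is the same in every direction and equals sec φ = 1/cos φ.
Areal scale = k² = sec²φ = 1/cos²(68.5°) = 1/0.3665² = 7.445.
True area = apparent / (areal scale) = 190000 / 7.445 ≈ 25500 km².

25500 km²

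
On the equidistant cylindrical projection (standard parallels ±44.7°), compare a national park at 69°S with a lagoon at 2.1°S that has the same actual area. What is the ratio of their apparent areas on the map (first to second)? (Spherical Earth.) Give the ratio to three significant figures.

The equidistant cylindrical projection with φ₀ = 44.7° has h = 1 (meridians true) and k = cos φ₀ / cos φ along parallels.
Areal scale at 69°: h·k = 1.000 × 1.983 = 1.983.
Areal scale at 2.1°: h·k = 1.000 × 0.7113 = 0.7113.
Ratio = 1.983/0.7113 ≈ 2.79.

2.79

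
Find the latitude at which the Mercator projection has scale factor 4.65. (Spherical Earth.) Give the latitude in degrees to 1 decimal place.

77.6°

Mercator scale is k = sec φ = 1/cos φ.
1/cos φ = 4.65  ⇒  cos φ = 0.2151  ⇒  φ = arccos(0.2151) ≈ 77.6°.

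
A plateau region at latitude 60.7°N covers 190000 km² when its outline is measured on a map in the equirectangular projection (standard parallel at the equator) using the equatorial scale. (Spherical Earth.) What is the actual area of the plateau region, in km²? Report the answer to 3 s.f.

93000 km²

Plate carrée maps x = Rλ, y = Rφ. The meridian scale is h = 1 and the parallel scale is k = 1/cos φ = sec φ.
Areal scale = h·k = 1 × sec φ; at 60.7°, h = 1.000, k = 2.043, so h·k = 2.043.
True area = apparent / (areal scale) = 190000 / 2.043 ≈ 93000 km².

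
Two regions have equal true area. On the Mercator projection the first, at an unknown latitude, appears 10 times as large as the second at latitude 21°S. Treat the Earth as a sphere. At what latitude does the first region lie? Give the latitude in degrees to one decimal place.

For equal true areas on Mercator, apparent areas scale as sec²φ, so the ratio is cos²φ₂ / cos²φ₁.
cos²φ₂ / cos²φ₁ = 10  ⇒  cos φ₁ = cos 21° / √10 = 0.9336/3.162 = 0.2952.
φ₁ = arccos(0.2952) ≈ 72.8°.

72.8°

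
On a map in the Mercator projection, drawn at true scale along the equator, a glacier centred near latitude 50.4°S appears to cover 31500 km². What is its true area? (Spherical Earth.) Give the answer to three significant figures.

For Mercator, h = k = sec φ (a conformal cylindrical projection has a single point scale, 1/cos φ).
Areal scale = k² = sec²φ = 1/cos²(50.4°) = 1/0.6374² = 2.461.
True area = apparent / (areal scale) = 31500 / 2.461 ≈ 12800 km².

12800 km²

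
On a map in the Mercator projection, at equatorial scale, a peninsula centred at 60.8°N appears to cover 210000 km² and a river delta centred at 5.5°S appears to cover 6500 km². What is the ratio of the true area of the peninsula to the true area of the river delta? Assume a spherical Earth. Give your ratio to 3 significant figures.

Mercator's areal exaggeration is sec²φ; hence true area = (apparent area) · cos²φ.
True area of peninsula: 210000 × cos²(60.8°) = 210000 × 0.2380 = 49980 km².
True area of river delta: 6500 × cos²(5.5°) = 6500 × 0.9908 = 6440 km².
Ratio = 49980 / 6440 ≈ 7.76.

7.76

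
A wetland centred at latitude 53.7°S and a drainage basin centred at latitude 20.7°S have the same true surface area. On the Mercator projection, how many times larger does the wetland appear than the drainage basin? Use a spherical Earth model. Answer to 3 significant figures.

2.50

Mercator is conformal with k = sec φ, so areal scale = k² = sec²φ.
At 53.7°: sec²(53.7°) = 1/0.5920² = 2.853.
At 20.7°: sec²(20.7°) = 1/0.9354² = 1.143.
Ratio = 2.853/1.143 = cos²(20.7°)/cos²(53.7°) ≈ 2.50.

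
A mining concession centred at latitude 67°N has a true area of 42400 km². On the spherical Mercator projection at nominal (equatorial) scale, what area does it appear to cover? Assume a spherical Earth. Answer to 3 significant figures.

278000 km²

For Mercator, h = k = sec φ (a conformal cylindrical projection has a single point scale, 1/cos φ).
Areal scale = k² = sec²φ = 1/cos²(67°) = 1/0.3907² = 6.550.
Apparent area = 42400 × 6.550 ≈ 278000 km².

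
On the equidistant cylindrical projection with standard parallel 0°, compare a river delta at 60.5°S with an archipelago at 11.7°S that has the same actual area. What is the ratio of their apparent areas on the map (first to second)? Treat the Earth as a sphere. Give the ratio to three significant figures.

For the equirectangular projection with φ₀ = 0 (plate carrée), h = 1 along meridians and k = sec φ along parallels.
Areal scale at 60.5°: h·k = 1.000 × 2.031 = 2.031.
Areal scale at 11.7°: h·k = 1.000 × 1.021 = 1.021.
Ratio = 2.031/1.021 ≈ 1.99.

1.99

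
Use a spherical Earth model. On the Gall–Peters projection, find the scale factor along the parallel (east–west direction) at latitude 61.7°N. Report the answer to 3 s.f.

1.49

The Gall–Peters projection is cylindrical equal-area with φ₀ = 45°. A cylindrical equal-area projection with standard parallel φ₀ has meridian scale h = cos φ / cos φ₀ and parallel scale k = cos φ₀ / cos φ (so areas are preserved, h·k = 1).
k = cos 45° / cos 61.7° = 0.7071/0.4741 = 1.492.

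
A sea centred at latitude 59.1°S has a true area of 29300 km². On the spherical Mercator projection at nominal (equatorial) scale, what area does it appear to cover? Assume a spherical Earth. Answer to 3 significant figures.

111000 km²

The Mercator projection is conformal; its linear scale factor is the same in every direction and equals sec φ = 1/cos φ.
Areal scale = k² = sec²φ = 1/cos²(59.1°) = 1/0.5135² = 3.792.
Apparent area = 29300 × 3.792 ≈ 111000 km².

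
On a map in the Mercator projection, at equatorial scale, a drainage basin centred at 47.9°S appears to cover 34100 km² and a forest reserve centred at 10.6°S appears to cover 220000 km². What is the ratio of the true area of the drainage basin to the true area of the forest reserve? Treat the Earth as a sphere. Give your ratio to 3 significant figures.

On Mercator the areal scale is sec²φ, so true area = apparent × cos²φ.
True area of drainage basin: 34100 × cos²(47.9°) = 34100 × 0.4495 = 15330 km².
True area of forest reserve: 220000 × cos²(10.6°) = 220000 × 0.9662 = 212600 km².
Ratio = 15330 / 212600 ≈ 0.0721.

0.0721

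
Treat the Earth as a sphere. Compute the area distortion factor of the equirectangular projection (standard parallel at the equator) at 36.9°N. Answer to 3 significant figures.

Plate carrée maps x = Rλ, y = Rφ. The meridian scale is h = 1 and the parallel scale is k = 1/cos φ = sec φ.
Areal scale = h·k = 1 × sec φ; at 36.9°, h = 1.000, k = 1.250, so h·k = 1.250.

1.25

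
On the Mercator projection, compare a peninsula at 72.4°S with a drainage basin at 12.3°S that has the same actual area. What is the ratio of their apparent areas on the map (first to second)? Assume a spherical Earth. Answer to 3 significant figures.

On Mercator, area is exaggerated by sec²φ = 1/cos²φ.
At 72.4°: sec²(72.4°) = 1/0.3024² = 10.94.
At 12.3°: sec²(12.3°) = 1/0.9770² = 1.048.
Ratio = 10.94/1.048 = cos²(12.3°)/cos²(72.4°) ≈ 10.4.

10.4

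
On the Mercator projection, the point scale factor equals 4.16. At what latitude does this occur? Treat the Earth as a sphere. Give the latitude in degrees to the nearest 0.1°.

Mercator scale is k = sec φ = 1/cos φ.
1/cos φ = 4.16  ⇒  cos φ = 0.2404  ⇒  φ = arccos(0.2404) ≈ 76.1°.

76.1°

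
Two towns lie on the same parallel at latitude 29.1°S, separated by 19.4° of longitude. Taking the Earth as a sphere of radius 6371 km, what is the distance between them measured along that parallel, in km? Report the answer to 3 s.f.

Arc length along a parallel = R cos φ · Δλ (with Δλ in radians).
= 6371 × cos 29.1° × (19.4° × π/180) = 6371 × 0.8738 × 0.3386 ≈ 1880 km.

1880 km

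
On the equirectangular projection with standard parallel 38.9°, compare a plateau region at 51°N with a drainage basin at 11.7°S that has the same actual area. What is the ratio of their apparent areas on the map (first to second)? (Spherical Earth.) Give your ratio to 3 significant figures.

1.56

In the equirectangular projection with standard parallel φ₀ = 38.9° (x = Rλ cos φ₀, y = Rφ), meridians are true-scale (h = 1) and the parallel scale is k = cos φ₀ / cos φ.
Areal scale at 51°: h·k = 1.000 × 1.237 = 1.237.
Areal scale at 11.7°: h·k = 1.000 × 0.7948 = 0.7948.
Ratio = 1.237/0.7948 ≈ 1.56.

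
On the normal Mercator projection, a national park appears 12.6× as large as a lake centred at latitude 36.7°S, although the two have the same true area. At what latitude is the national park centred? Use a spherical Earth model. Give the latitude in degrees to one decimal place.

On Mercator, (apparent₁)/(apparent₂) = sec²φ₁ / sec²φ₂ when true areas are equal.
cos²φ₂ / cos²φ₁ = 12.6  ⇒  cos φ₁ = cos 36.7° / √12.6 = 0.8018/3.550 = 0.2259.
φ₁ = arccos(0.2259) ≈ 76.9°.

76.9°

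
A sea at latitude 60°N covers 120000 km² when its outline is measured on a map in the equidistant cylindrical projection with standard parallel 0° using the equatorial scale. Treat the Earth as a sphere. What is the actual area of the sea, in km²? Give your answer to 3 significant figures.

60000 km²

Plate carrée maps x = Rλ, y = Rφ. The meridian scale is h = 1 and the parallel scale is k = 1/cos φ = sec φ.
Areal scale = h·k = 1 × sec φ; at 60°, h = 1.000, k = 2.000, so h·k = 2.000.
True area = apparent / (areal scale) = 120000 / 2.000 ≈ 60000 km².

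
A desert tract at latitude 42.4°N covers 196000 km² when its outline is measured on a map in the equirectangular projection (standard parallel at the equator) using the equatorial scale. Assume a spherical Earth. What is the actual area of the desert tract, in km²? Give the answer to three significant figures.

145000 km²

Plate carrée maps x = Rλ, y = Rφ. The meridian scale is h = 1 and the parallel scale is k = 1/cos φ = sec φ.
Areal scale = h·k = 1 × sec φ; at 42.4°, h = 1.000, k = 1.354, so h·k = 1.354.
True area = apparent / (areal scale) = 196000 / 1.354 ≈ 145000 km².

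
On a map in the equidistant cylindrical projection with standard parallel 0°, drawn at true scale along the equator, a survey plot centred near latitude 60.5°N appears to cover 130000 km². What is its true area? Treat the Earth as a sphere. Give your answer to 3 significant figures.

Plate carrée maps x = Rλ, y = Rφ. The meridian scale is h = 1 and the parallel scale is k = 1/cos φ = sec φ.
Areal scale = h·k = 1 × sec φ; at 60.5°, h = 1.000, k = 2.031, so h·k = 2.031.
True area = apparent / (areal scale) = 130000 / 2.031 ≈ 64000 km².

64000 km²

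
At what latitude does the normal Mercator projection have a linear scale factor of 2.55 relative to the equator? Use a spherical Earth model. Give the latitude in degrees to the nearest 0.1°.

66.9°

Mercator scale is k = sec φ = 1/cos φ.
1/cos φ = 2.55  ⇒  cos φ = 0.3922  ⇒  φ = arccos(0.3922) ≈ 66.9°.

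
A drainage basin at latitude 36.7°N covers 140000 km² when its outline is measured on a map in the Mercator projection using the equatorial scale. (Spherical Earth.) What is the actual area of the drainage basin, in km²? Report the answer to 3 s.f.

Mercator is conformal, so the point scale is isotropic: h = k = sec φ = 1/cos φ.
Areal scale = k² = sec²φ = 1/cos²(36.7°) = 1/0.8018² = 1.556.
True area = apparent / (areal scale) = 140000 / 1.556 ≈ 90000 km².

90000 km²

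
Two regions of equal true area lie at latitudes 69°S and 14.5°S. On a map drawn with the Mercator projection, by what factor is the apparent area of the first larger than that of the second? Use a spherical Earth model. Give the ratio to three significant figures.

On Mercator, area is exaggerated by sec²φ = 1/cos²φ.
At 69°: sec²(69°) = 1/0.3584² = 7.786.
At 14.5°: sec²(14.5°) = 1/0.9681² = 1.067.
Ratio = 7.786/1.067 = cos²(14.5°)/cos²(69°) ≈ 7.30.

7.30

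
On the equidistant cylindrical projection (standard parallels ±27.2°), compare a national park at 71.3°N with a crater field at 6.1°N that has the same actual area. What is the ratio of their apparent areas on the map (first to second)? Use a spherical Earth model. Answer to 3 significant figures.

3.10

With standard parallel φ₀ = 27.2°, the equirectangular projection gives x = Rλ cos φ₀, y = Rφ, so h = 1 and k = cos 27.2° / cos φ.
Areal scale at 71.3°: h·k = 1.000 × 2.774 = 2.774.
Areal scale at 6.1°: h·k = 1.000 × 0.8945 = 0.8945.
Ratio = 2.774/0.8945 ≈ 3.10.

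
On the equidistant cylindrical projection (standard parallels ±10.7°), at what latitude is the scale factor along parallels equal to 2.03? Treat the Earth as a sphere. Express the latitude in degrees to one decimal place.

In the equirectangular projection with standard parallel φ₀ = 10.7° (x = Rλ cos φ₀, y = Rφ), meridians are true-scale (h = 1) and the parallel scale is k = cos φ₀ / cos φ.
k = cos φ₀ / cos φ = 2.03  ⇒  cos φ = cos 10.7° / 2.03 = 0.4840.
φ = arccos(0.4840) ≈ 61.1°.

61.1°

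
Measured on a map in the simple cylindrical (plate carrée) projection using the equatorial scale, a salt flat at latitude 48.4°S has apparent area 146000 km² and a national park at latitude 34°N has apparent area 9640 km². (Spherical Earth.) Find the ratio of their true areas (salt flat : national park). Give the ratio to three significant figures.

On the plate carrée, areal scale = h·k = 1 × sec φ, so true area = apparent × cos φ.
True area of salt flat: 146000 × cos(48.4°) = 146000 × 0.6639 = 96930 km².
True area of national park: 9640 × cos(34°) = 9640 × 0.8290 = 7992 km².
Ratio = 96930 / 7992 ≈ 12.1.

12.1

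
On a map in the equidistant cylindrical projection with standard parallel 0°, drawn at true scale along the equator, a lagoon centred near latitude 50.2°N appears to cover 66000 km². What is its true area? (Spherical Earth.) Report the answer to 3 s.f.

Plate carrée maps x = Rλ, y = Rφ. The meridian scale is h = 1 and the parallel scale is k = 1/cos φ = sec φ.
Areal scale = h·k = 1 × sec φ; at 50.2°, h = 1.000, k = 1.562, so h·k = 1.562.
True area = apparent / (areal scale) = 66000 / 1.562 ≈ 42200 km².

42200 km²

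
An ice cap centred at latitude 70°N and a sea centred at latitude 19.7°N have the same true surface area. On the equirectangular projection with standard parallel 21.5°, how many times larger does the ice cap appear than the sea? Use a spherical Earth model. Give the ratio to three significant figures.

With standard parallel φ₀ = 21.5°, the equirectangular projection gives x = Rλ cos φ₀, y = Rφ, so h = 1 and k = cos 21.5° / cos φ.
Areal scale at 70°: h·k = 1.000 × 2.720 = 2.720.
Areal scale at 19.7°: h·k = 1.000 × 0.9883 = 0.9883.
Ratio = 2.720/0.9883 ≈ 2.75.

2.75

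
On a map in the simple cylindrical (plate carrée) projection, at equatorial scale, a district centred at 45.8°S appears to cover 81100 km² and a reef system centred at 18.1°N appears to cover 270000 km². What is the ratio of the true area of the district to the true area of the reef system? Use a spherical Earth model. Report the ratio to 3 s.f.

0.220

Plate carrée has h = 1 and k = sec φ, giving areal scale sec φ; true area = (apparent area) · cos φ.
True area of district: 81100 × cos(45.8°) = 81100 × 0.6972 = 56540 km².
True area of reef system: 270000 × cos(18.1°) = 270000 × 0.9505 = 256600 km².
Ratio = 56540 / 256600 ≈ 0.220.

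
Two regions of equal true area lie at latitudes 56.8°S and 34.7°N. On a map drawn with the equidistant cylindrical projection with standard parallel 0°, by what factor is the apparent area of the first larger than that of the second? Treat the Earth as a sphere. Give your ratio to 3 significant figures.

For the equirectangular projection with φ₀ = 0 (plate carrée), h = 1 along meridians and k = sec φ along parallels.
Areal scale at 56.8°: h·k = 1.000 × 1.826 = 1.826.
Areal scale at 34.7°: h·k = 1.000 × 1.216 = 1.216.
Ratio = 1.826/1.216 ≈ 1.50.

1.50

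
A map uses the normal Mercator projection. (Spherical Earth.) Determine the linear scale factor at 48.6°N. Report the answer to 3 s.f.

1.51

Mercator is conformal, so the point scale is isotropic: h = k = sec φ = 1/cos φ.
k = 1/cos 48.6° = 1/0.6613 = 1.512.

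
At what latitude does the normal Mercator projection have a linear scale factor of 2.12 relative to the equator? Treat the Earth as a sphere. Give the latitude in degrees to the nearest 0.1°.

Mercator scale is k = sec φ = 1/cos φ.
1/cos φ = 2.12  ⇒  cos φ = 0.4717  ⇒  φ = arccos(0.4717) ≈ 61.9°.

61.9°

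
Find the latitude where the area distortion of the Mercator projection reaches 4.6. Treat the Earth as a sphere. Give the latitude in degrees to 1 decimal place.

62.2°

Mercator areal scale is sec²φ.
sec²φ = 4.6  ⇒  cos²φ = 0.2174  ⇒  cos φ = 0.4663.
φ = arccos(0.4663) ≈ 62.2°.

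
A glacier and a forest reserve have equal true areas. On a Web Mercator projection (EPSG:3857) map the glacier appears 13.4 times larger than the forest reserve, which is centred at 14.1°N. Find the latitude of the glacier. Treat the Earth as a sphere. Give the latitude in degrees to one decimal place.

74.6°

Mercator areal scale is sec²φ, so apparent-area ratio = sec²φ₁ / sec²φ₂ = cos²φ₂ / cos²φ₁.
cos²φ₂ / cos²φ₁ = 13.4  ⇒  cos φ₁ = cos 14.1° / √13.4 = 0.9699/3.661 = 0.2649.
φ₁ = arccos(0.2649) ≈ 74.6°.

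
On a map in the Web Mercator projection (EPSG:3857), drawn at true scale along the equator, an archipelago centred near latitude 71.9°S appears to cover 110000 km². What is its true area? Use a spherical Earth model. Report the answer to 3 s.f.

10600 km²

The Mercator projection is conformal; its linear scale factor is the same in every direction and equals sec φ = 1/cos φ.
Areal scale = k² = sec²φ = 1/cos²(71.9°) = 1/0.3107² = 10.36.
True area = apparent / (areal scale) = 110000 / 10.36 ≈ 10600 km².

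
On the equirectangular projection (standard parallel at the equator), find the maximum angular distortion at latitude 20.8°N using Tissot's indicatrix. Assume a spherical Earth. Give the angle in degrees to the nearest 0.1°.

3.9°

In the plate carrée (x = Rλ, y = Rφ), meridians are true-scale (h = 1) and parallels are stretched by k = sec φ.
At 20.8°: h = 1.000, k = 1.070; principal scales a = 1.070, b = 1.000.
sin(ω/2) = (a − b)/(a + b) = 0.06972/2.070 = 0.03368, so ω = 2 arcsin(0.03368) ≈ 3.9°.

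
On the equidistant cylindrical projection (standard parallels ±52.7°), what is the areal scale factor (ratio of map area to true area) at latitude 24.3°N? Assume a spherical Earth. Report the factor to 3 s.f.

0.665

With standard parallel φ₀ = 52.7°, the equirectangular projection gives x = Rλ cos φ₀, y = Rφ, so h = 1 and k = cos 52.7° / cos φ.
Areal scale = h·k = 1 × cos φ₀ / cos φ; at 24.3°, h = 1.000, k = 0.6649, so h·k = 0.6649.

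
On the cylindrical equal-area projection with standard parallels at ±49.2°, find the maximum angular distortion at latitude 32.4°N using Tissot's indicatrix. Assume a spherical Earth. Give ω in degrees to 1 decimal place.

A cylindrical equal-area projection with standard parallel φ₀ has meridian scale h = cos φ / cos φ₀ and parallel scale k = cos φ₀ / cos φ (so areas are preserved, h·k = 1).
At 32.4°: h = 1.292, k = 0.7739; principal scales a = 1.292, b = 0.7739.
sin(ω/2) = (a − b)/(a + b) = 0.5183/2.066 = 0.2509, so ω = 2 arcsin(0.2509) ≈ 29.1°.

29.1°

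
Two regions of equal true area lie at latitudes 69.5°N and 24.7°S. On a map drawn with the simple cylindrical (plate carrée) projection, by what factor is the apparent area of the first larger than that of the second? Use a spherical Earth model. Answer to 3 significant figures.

2.59

In the plate carrée (x = Rλ, y = Rφ), meridians are true-scale (h = 1) and parallels are stretched by k = sec φ.
Areal scale at 69.5°: h·k = 1.000 × 2.855 = 2.855.
Areal scale at 24.7°: h·k = 1.000 × 1.101 = 1.101.
Ratio = 2.855/1.101 ≈ 2.59.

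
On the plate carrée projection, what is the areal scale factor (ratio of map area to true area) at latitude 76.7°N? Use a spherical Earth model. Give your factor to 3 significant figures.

In the plate carrée (x = Rλ, y = Rφ), meridians are true-scale (h = 1) and parallels are stretched by k = sec φ.
Areal scale = h·k = 1 × sec φ; at 76.7°, h = 1.000, k = 4.347, so h·k = 4.347.

4.35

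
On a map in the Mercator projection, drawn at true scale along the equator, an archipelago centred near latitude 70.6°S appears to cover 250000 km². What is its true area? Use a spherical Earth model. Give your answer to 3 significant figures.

27600 km²

For Mercator, h = k = sec φ (a conformal cylindrical projection has a single point scale, 1/cos φ).
Areal scale = k² = sec²φ = 1/cos²(70.6°) = 1/0.3322² = 9.064.
True area = apparent / (areal scale) = 250000 / 9.064 ≈ 27600 km².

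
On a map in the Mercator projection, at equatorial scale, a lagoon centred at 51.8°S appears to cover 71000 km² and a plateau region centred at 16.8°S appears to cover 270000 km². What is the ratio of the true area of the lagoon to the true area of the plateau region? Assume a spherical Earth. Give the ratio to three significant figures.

0.110

Mercator's areal exaggeration is sec²φ; hence true area = (apparent area) · cos²φ.
True area of lagoon: 71000 × cos²(51.8°) = 71000 × 0.3824 = 27150 km².
True area of plateau region: 270000 × cos²(16.8°) = 270000 × 0.9165 = 247400 km².
Ratio = 27150 / 247400 ≈ 0.110.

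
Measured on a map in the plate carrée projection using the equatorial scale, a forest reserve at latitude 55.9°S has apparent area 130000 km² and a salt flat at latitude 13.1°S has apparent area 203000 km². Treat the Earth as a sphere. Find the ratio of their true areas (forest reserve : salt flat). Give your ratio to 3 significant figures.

On the plate carrée, areal scale = h·k = 1 × sec φ, so true area = apparent × cos φ.
True area of forest reserve: 130000 × cos(55.9°) = 130000 × 0.5606 = 72880 km².
True area of salt flat: 203000 × cos(13.1°) = 203000 × 0.9740 = 197700 km².
Ratio = 72880 / 197700 ≈ 0.369.

0.369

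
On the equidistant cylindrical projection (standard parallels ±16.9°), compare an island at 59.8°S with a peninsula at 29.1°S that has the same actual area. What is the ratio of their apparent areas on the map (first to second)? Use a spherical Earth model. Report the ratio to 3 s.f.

With standard parallel φ₀ = 16.9°, the equirectangular projection gives x = Rλ cos φ₀, y = Rφ, so h = 1 and k = cos 16.9° / cos φ.
Areal scale at 59.8°: h·k = 1.000 × 1.902 = 1.902.
Areal scale at 29.1°: h·k = 1.000 × 1.095 = 1.095.
Ratio = 1.902/1.095 ≈ 1.74.

1.74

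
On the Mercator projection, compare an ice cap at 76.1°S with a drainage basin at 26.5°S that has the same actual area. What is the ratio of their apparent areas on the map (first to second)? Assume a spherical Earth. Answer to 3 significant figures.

On Mercator, area is exaggerated by sec²φ = 1/cos²φ.
At 76.1°: sec²(76.1°) = 1/0.2402² = 17.33.
At 26.5°: sec²(26.5°) = 1/0.8949² = 1.249.
Ratio = 17.33/1.249 = cos²(26.5°)/cos²(76.1°) ≈ 13.9.

13.9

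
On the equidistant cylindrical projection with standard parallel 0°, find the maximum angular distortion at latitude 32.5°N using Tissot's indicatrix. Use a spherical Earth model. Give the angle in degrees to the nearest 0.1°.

9.7°

In the plate carrée (x = Rλ, y = Rφ), meridians are true-scale (h = 1) and parallels are stretched by k = sec φ.
At 32.5°: h = 1.000, k = 1.186; principal scales a = 1.186, b = 1.000.
sin(ω/2) = (a − b)/(a + b) = 0.1857/2.186 = 0.08496, so ω = 2 arcsin(0.08496) ≈ 9.7°.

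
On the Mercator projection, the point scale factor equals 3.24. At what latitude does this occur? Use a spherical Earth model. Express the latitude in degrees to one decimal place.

72.0°

Mercator scale is k = sec φ = 1/cos φ.
1/cos φ = 3.24  ⇒  cos φ = 0.3086  ⇒  φ = arccos(0.3086) ≈ 72.0°.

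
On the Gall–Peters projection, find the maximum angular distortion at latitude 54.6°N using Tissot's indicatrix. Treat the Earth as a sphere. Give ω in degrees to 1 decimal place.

Gall–Peters is a cylindrical equal-area projection with standard parallels at ±45°. A cylindrical equal-area projection with standard parallel φ₀ has meridian scale h = cos φ / cos φ₀ and parallel scale k = cos φ₀ / cos φ (so areas are preserved, h·k = 1).
At 54.6°: h = 0.8192, k = 1.221; principal scales a = 1.221, b = 0.8192.
sin(ω/2) = (a − b)/(a + b) = 0.4014/2.040 = 0.1968, so ω = 2 arcsin(0.1968) ≈ 22.7°.

22.7°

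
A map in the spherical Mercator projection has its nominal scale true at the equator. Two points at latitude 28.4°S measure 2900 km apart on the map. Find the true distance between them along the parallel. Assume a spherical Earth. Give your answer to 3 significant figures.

For Mercator, h = k = sec φ (a conformal cylindrical projection has a single point scale, 1/cos φ).
Along the parallel at 28.4°, map distances are exaggerated by k = sec 28.4° = 1.137.
True distance = 2900 / 1.137 = 2900 × cos 28.4° ≈ 2550 km.

2550 km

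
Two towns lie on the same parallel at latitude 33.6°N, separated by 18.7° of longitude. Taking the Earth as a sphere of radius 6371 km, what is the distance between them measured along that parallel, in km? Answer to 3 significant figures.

1730 km

Arc length along a parallel = R cos φ · Δλ (with Δλ in radians).
= 6371 × cos 33.6° × (18.7° × π/180) = 6371 × 0.8329 × 0.3264 ≈ 1730 km.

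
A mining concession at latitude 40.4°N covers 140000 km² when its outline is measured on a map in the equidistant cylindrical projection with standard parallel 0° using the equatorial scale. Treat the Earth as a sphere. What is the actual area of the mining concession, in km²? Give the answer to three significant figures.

107000 km²

In the plate carrée (x = Rλ, y = Rφ), meridians are true-scale (h = 1) and parallels are stretched by k = sec φ.
Areal scale = h·k = 1 × sec φ; at 40.4°, h = 1.000, k = 1.313, so h·k = 1.313.
True area = apparent / (areal scale) = 140000 / 1.313 ≈ 107000 km².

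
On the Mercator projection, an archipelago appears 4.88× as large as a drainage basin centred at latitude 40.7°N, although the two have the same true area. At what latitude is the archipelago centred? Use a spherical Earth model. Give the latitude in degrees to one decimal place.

Mercator areal scale is sec²φ, so apparent-area ratio = sec²φ₁ / sec²φ₂ = cos²φ₂ / cos²φ₁.
cos²φ₂ / cos²φ₁ = 4.88  ⇒  cos φ₁ = cos 40.7° / √4.88 = 0.7581/2.209 = 0.3432.
φ₁ = arccos(0.3432) ≈ 69.9°.

69.9°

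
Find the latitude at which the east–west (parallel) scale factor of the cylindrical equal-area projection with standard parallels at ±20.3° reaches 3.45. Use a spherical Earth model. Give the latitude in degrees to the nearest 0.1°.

Cylindrical equal-area (φ₀ = 20.3°): h = cos φ / cos 20.3° along meridians, k = cos 20.3° / cos φ along parallels; h·k = 1.
k = cos φ₀ / cos φ = 3.45  ⇒  cos φ = cos 20.3° / 3.45 = 0.2719.
φ = arccos(0.2719) ≈ 74.2°.

74.2°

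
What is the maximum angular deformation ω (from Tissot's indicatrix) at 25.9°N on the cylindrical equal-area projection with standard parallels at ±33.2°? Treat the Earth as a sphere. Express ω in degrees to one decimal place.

A cylindrical equal-area projection with standard parallel φ₀ has meridian scale h = cos φ / cos φ₀ and parallel scale k = cos φ₀ / cos φ (so areas are preserved, h·k = 1).
At 25.9°: h = 1.075, k = 0.9302; principal scales a = 1.075, b = 0.9302.
sin(ω/2) = (a − b)/(a + b) = 0.1448/2.005 = 0.07223, so ω = 2 arcsin(0.07223) ≈ 8.3°.

8.3°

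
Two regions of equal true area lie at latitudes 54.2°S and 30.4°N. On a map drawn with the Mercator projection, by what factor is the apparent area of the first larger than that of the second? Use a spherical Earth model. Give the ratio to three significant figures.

2.17

On Mercator, area is exaggerated by sec²φ = 1/cos²φ.
At 54.2°: sec²(54.2°) = 1/0.5850² = 2.922.
At 30.4°: sec²(30.4°) = 1/0.8625² = 1.344.
Ratio = 2.922/1.344 = cos²(30.4°)/cos²(54.2°) ≈ 2.17.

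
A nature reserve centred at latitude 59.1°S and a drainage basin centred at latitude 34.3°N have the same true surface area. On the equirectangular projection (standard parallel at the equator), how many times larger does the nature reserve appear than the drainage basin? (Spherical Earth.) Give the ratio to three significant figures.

For the equirectangular projection with φ₀ = 0 (plate carrée), h = 1 along meridians and k = sec φ along parallels.
Areal scale at 59.1°: h·k = 1.000 × 1.947 = 1.947.
Areal scale at 34.3°: h·k = 1.000 × 1.211 = 1.211.
Ratio = 1.947/1.211 ≈ 1.61.

1.61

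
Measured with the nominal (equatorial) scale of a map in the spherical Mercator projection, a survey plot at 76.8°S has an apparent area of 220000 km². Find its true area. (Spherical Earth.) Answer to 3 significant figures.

11500 km²

For Mercator, h = k = sec φ (a conformal cylindrical projection has a single point scale, 1/cos φ).
Areal scale = k² = sec²φ = 1/cos²(76.8°) = 1/0.2284² = 19.18.
True area = apparent / (areal scale) = 220000 / 19.18 ≈ 11500 km².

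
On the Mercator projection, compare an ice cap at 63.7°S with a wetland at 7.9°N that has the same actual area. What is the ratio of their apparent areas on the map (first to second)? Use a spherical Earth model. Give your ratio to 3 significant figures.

Mercator areal scale is sec²φ.
At 63.7°: sec²(63.7°) = 1/0.4431² = 5.094.
At 7.9°: sec²(7.9°) = 1/0.9905² = 1.019.
Ratio = 5.094/1.019 = cos²(7.9°)/cos²(63.7°) ≈ 5.00.

5.00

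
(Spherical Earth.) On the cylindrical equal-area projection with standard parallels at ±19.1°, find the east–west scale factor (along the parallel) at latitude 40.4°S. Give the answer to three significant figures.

1.24

Cylindrical equal-area (φ₀ = 19.1°): h = cos φ / cos 19.1° along meridians, k = cos 19.1° / cos φ along parallels; h·k = 1.
k = cos 19.1° / cos 40.4° = 0.9449/0.7615 = 1.241.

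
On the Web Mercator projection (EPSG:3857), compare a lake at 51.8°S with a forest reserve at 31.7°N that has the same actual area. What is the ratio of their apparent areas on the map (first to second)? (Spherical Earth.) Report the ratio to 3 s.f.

Mercator areal scale is sec²φ.
At 51.8°: sec²(51.8°) = 1/0.6184² = 2.615.
At 31.7°: sec²(31.7°) = 1/0.8508² = 1.381.
Ratio = 2.615/1.381 = cos²(31.7°)/cos²(51.8°) ≈ 1.89.

1.89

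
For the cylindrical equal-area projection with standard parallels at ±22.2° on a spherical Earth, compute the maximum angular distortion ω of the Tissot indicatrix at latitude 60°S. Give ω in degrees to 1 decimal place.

A cylindrical equal-area projection with standard parallel φ₀ has meridian scale h = cos φ / cos φ₀ and parallel scale k = cos φ₀ / cos φ (so areas are preserved, h·k = 1).
At 60°: h = 0.5400, k = 1.852; principal scales a = 1.852, b = 0.5400.
sin(ω/2) = (a − b)/(a + b) = 1.312/2.392 = 0.5484, so ω = 2 arcsin(0.5484) ≈ 66.5°.

66.5°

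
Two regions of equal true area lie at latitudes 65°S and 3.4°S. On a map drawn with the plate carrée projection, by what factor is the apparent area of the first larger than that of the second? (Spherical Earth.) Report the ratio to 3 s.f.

Plate carrée maps x = Rλ, y = Rφ. The meridian scale is h = 1 and the parallel scale is k = 1/cos φ = sec φ.
Areal scale at 65°: h·k = 1.000 × 2.366 = 2.366.
Areal scale at 3.4°: h·k = 1.000 × 1.002 = 1.002.
Ratio = 2.366/1.002 ≈ 2.36.

2.36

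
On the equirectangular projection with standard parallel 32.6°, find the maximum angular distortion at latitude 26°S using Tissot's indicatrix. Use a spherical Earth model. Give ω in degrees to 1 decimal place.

3.7°

With standard parallel φ₀ = 32.6°, the equirectangular projection gives x = Rλ cos φ₀, y = Rφ, so h = 1 and k = cos 32.6° / cos φ.
At 26°: h = 1.000, k = 0.9373; principal scales a = 1.000, b = 0.9373.
sin(ω/2) = (a − b)/(a + b) = 0.06269/1.937 = 0.03236, so ω = 2 arcsin(0.03236) ≈ 3.7°.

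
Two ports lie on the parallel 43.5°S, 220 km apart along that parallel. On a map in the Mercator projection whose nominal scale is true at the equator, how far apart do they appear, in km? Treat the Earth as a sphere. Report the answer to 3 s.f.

Mercator is conformal, so the point scale is isotropic: h = k = sec φ = 1/cos φ.
Along the parallel, k = sec 43.5° = 1/0.7254 = 1.379.
Map distance = 220 × 1.379 ≈ 303 km.

303 km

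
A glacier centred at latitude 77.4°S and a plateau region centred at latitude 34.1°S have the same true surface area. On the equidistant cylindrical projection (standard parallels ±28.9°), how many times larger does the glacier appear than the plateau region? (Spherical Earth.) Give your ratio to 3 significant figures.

The equidistant cylindrical projection with φ₀ = 28.9° has h = 1 (meridians true) and k = cos φ₀ / cos φ along parallels.
Areal scale at 77.4°: h·k = 1.000 × 4.013 = 4.013.
Areal scale at 34.1°: h·k = 1.000 × 1.057 = 1.057.
Ratio = 4.013/1.057 ≈ 3.80.

3.80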